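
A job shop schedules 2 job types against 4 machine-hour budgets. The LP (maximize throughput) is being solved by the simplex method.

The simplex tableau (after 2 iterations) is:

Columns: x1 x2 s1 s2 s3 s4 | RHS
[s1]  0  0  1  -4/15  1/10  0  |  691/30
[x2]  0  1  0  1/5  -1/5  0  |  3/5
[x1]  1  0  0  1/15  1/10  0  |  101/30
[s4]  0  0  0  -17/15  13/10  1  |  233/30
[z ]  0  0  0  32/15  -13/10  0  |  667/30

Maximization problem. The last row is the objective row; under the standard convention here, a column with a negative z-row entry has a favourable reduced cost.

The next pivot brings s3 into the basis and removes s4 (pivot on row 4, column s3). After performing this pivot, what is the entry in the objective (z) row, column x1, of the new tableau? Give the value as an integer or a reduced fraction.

0

Pivot element is row 4, column s3: 13/10.
Normalize row 4: new (row 4, x1) = 0/(13/10) = 0.
z-row ← z-row − (-13/10)·(new row 4): 0 − (-13/10)·0 = 0.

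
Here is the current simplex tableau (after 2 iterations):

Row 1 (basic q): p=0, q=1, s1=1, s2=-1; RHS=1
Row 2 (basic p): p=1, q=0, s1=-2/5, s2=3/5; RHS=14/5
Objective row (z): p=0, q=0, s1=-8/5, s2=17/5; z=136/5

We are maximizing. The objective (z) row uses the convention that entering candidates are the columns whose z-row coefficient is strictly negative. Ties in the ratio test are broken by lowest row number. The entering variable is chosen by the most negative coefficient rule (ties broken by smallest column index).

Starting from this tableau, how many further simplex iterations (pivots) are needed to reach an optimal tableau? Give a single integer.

1

pivot: s1 in, q out → z = 144/5
No improving column remains; optimal.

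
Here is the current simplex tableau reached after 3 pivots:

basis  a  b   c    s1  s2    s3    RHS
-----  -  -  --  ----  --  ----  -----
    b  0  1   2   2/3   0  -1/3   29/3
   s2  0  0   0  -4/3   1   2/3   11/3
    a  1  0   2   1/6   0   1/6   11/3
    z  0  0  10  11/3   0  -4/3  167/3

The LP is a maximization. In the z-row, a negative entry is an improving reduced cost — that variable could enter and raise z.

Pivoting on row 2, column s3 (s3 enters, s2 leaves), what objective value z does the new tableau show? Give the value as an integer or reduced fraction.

Minimum ratio for s3: (11/3)/(2/3) = 11/2.
z changes by −(z-row coeff of s3)·ratio = −(-4/3)·(11/2) = 22/3.
New z = 167/3 + (22/3) = 63.

63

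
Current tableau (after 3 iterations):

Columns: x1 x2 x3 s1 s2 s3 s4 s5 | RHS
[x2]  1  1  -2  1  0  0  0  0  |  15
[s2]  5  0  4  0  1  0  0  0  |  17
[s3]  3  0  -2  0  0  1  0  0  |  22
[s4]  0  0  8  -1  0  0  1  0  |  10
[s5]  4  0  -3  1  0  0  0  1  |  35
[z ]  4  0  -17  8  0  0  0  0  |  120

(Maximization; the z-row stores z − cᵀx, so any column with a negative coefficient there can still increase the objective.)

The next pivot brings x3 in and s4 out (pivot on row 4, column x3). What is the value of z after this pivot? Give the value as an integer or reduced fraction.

Minimum ratio for x3: 10/8 = 5/4.
z changes by −(z-row coeff of x3)·ratio = −(-17)·(5/4) = 85/4.
New z = 120 + (85/4) = 565/4.

565/4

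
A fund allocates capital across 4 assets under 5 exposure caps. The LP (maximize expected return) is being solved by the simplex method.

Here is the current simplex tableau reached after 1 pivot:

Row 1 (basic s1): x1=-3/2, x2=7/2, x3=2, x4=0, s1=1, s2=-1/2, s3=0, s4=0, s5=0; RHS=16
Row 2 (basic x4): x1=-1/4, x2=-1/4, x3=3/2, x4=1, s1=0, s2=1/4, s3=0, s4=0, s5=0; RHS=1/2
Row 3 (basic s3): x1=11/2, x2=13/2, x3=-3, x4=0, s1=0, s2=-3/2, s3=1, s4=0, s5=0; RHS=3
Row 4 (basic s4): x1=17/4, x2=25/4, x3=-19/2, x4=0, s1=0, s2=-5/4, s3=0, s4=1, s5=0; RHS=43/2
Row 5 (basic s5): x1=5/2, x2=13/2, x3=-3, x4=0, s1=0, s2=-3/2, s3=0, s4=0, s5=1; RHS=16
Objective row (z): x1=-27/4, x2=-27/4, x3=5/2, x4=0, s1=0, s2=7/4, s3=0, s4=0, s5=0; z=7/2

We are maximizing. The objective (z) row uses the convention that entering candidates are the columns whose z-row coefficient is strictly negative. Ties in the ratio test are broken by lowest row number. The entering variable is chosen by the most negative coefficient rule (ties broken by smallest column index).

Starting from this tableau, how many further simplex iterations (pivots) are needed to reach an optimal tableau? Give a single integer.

2

pivot: x1 in, s3 out → z = 79/11
pivot: x3 in, x4 out → z = 116/15
No improving column remains; optimal.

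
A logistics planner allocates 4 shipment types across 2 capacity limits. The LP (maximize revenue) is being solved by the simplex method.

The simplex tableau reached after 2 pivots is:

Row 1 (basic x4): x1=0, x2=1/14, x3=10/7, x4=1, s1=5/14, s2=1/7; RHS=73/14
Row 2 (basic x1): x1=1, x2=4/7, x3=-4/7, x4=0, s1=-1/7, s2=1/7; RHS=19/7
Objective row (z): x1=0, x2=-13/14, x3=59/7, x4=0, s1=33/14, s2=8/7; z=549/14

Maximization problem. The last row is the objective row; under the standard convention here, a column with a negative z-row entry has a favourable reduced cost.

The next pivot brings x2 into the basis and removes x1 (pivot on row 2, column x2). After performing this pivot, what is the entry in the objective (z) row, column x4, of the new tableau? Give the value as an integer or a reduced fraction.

Pivot element is row 2, column x2: 4/7.
Normalize row 2: new (row 2, x4) = 0/(4/7) = 0.
z-row ← z-row − (-13/14)·(new row 2): 0 − (-13/14)·0 = 0.

0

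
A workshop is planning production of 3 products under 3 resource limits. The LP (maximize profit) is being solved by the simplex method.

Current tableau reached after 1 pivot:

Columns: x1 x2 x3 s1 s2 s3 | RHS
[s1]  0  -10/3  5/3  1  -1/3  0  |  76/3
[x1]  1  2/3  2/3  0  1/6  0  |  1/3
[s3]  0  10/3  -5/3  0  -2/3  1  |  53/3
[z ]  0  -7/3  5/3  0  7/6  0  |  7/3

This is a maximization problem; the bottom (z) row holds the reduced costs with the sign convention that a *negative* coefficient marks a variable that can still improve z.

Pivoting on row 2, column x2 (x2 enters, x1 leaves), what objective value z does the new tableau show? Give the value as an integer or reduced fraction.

7/2

Minimum ratio for x2: (1/3)/(2/3) = 1/2.
z changes by −(z-row coeff of x2)·ratio = −(-7/3)·(1/2) = 7/6.
New z = 7/3 + (7/6) = 7/2.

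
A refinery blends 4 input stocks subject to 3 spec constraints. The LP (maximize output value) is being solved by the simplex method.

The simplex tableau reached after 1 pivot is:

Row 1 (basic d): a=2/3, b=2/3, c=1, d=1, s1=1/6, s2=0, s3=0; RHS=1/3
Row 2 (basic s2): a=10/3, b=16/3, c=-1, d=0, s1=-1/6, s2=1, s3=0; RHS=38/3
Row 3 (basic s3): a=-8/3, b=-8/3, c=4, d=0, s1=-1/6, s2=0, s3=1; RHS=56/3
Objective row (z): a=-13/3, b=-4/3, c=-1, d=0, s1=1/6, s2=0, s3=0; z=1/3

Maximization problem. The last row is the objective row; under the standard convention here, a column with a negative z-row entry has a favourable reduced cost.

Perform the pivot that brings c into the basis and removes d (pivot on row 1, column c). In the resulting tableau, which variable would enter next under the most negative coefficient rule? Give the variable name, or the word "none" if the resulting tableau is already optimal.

a

Pivot element 1. New z-row = old z-row − (-1)·(row 1/1).
Updated z-row coefficients: a: -11/3, b: -2/3, c: 0, d: 1, s1: 1/3, s2: 0, s3: 0.
The most negative is -11/3 in column a, so a would enter next.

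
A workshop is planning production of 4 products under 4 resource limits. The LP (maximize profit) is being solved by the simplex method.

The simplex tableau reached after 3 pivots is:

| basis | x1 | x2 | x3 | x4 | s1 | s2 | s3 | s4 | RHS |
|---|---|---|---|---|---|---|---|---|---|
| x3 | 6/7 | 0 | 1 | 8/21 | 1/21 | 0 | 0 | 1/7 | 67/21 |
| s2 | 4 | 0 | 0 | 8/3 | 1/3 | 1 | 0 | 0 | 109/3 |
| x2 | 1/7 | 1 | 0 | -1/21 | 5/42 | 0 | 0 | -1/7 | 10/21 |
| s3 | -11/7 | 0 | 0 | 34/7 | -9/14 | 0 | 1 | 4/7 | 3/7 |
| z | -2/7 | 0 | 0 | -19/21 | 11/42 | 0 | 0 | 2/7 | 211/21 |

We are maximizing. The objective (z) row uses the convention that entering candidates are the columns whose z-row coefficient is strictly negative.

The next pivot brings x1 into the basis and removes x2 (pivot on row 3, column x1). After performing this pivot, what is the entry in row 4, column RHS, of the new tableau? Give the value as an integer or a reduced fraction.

17/3

Pivot element is row 3, column x1: 1/7.
Normalize row 3: new (row 3, RHS) = (10/21)/(1/7) = 10/3.
row 4 ← row 4 − (-11/7)·(new row 3): 3/7 − (-11/7)·(10/3) = 17/3.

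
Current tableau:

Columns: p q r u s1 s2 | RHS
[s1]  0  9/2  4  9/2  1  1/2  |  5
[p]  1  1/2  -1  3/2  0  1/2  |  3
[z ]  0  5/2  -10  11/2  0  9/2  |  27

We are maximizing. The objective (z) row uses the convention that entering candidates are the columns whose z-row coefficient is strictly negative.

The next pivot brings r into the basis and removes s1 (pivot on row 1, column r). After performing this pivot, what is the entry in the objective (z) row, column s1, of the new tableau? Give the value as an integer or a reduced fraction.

5/2

Pivot element is row 1, column r: 4.
Normalize row 1: new (row 1, s1) = 1/4 = 1/4.
z-row ← z-row − (-10)·(new row 1): 0 − (-10)·(1/4) = 5/2.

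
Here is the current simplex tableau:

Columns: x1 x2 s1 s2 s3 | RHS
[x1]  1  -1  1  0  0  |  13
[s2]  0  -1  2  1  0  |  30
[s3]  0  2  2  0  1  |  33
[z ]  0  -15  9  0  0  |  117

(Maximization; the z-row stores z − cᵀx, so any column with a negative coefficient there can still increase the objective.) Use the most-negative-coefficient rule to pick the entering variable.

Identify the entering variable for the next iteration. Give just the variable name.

Objective-row coefficients: x1: 0, x2: -15, s1: 9, s2: 0, s3: 0.
The most negative is -15 in column x2, so x2 enters.

x2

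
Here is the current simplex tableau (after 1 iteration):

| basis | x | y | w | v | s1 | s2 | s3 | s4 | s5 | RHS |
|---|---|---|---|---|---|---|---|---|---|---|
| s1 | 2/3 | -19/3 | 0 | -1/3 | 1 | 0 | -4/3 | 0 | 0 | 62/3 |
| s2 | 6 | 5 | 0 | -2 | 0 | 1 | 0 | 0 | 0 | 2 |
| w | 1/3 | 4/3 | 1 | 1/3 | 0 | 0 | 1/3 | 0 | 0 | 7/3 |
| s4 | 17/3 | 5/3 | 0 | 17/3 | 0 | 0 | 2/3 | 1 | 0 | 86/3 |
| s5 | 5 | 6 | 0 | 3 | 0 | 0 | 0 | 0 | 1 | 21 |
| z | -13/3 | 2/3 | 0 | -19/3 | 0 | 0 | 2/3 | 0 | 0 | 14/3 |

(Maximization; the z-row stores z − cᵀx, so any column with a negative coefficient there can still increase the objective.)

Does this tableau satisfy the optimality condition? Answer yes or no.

Column x has objective-row coefficient -13/3, which is negative; an improving pivot exists, so not yet optimal.

no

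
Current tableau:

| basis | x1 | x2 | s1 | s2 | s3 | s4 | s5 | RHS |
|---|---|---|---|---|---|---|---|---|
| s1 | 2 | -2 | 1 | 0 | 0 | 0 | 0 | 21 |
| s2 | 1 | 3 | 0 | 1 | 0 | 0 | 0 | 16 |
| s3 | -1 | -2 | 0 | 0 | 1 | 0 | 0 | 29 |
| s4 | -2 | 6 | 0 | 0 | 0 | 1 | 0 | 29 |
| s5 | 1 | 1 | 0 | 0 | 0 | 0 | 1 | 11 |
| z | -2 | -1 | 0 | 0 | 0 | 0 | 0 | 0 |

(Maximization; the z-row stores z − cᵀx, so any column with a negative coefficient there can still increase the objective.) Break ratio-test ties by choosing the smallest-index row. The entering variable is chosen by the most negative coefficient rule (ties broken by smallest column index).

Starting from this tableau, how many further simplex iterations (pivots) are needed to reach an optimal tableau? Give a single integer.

2

pivot: x1 in, s1 out → z = 21
pivot: x2 in, s5 out → z = 87/4
No improving column remains; optimal.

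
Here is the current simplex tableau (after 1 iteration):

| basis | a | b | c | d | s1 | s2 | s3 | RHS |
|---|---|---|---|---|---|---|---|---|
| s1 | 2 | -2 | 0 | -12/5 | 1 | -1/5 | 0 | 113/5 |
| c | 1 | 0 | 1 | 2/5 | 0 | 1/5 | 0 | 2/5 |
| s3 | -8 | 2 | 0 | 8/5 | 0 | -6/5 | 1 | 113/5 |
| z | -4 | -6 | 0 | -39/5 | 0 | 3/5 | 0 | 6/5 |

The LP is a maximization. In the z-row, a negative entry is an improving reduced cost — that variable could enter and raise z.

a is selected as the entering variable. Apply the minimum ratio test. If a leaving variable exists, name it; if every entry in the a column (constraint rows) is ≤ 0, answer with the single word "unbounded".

Ratios: row 1 (s1): (113/5)/2 = 113/10; row 2 (c): (2/5)/1 = 2/5; row 3 (s3): entry -8 ≤ 0, skip.
Minimum ratio is in the c row, so c leaves.

c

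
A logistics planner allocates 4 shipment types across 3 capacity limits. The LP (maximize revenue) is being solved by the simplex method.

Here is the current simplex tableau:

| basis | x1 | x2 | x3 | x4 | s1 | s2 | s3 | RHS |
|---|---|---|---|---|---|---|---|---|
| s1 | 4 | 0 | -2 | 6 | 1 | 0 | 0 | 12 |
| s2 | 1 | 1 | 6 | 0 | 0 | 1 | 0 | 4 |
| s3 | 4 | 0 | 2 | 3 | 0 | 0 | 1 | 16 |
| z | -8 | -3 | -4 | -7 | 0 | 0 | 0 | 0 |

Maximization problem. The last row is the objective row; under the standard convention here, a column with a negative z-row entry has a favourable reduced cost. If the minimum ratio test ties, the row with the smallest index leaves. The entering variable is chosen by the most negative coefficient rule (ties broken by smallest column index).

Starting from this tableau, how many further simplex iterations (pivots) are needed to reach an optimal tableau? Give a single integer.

pivot: x1 in, s1 out → z = 24
pivot: x3 in, s2 out → z = 328/13
pivot: x2 in, x3 out → z = 27
No improving column remains; optimal.

3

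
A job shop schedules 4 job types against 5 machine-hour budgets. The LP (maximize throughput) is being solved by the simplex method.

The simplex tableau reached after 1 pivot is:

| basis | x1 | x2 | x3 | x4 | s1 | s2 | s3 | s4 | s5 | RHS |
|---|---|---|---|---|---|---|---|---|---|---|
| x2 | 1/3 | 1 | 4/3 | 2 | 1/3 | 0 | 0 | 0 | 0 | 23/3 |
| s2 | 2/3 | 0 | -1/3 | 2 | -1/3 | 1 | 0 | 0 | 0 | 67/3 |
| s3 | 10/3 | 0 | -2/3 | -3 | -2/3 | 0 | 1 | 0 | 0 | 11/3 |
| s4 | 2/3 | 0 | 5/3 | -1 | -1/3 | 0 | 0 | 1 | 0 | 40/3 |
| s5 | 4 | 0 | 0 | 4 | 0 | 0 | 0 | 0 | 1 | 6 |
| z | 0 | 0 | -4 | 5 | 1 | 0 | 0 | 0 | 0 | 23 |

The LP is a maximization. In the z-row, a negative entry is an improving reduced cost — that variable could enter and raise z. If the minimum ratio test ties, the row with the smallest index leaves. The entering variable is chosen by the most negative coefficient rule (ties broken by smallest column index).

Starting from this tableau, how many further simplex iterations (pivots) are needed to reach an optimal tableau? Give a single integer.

pivot: x3 in, x2 out → z = 46
No improving column remains; optimal.

1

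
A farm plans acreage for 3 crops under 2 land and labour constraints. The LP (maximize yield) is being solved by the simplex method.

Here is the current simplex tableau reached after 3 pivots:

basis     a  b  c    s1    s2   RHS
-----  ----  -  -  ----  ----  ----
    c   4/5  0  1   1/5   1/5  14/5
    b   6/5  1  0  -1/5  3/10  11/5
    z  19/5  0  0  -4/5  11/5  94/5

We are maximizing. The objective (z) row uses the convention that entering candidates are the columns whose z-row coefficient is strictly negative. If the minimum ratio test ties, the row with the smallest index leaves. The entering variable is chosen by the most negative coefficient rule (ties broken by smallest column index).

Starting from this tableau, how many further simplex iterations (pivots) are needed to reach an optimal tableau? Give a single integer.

1

pivot: s1 in, c out → z = 30
No improving column remains; optimal.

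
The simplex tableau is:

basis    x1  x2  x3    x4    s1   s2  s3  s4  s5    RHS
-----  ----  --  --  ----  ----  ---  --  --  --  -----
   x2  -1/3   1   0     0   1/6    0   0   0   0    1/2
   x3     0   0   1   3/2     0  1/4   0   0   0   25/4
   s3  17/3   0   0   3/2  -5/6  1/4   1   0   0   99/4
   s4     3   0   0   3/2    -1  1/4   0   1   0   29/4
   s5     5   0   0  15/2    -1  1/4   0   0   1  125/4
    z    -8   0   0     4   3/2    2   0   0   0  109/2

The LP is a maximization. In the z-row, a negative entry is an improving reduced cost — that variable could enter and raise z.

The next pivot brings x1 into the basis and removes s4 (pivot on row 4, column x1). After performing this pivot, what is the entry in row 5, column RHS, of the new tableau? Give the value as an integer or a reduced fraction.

115/6

Pivot element is row 4, column x1: 3.
Normalize row 4: new (row 4, RHS) = (29/4)/3 = 29/12.
row 5 ← row 5 − 5·(new row 4): 125/4 − 5·(29/12) = 115/6.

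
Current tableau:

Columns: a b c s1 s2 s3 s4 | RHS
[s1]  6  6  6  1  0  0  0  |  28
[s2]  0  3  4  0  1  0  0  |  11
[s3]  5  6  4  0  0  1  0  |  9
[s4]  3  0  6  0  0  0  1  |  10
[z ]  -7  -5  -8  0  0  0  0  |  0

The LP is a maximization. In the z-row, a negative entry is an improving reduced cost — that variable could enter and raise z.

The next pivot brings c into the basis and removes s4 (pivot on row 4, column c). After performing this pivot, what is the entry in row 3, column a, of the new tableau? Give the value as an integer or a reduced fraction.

3

Pivot element is row 4, column c: 6.
Normalize row 4: new (row 4, a) = 3/6 = 1/2.
row 3 ← row 3 − 4·(new row 4): 5 − 4·(1/2) = 3.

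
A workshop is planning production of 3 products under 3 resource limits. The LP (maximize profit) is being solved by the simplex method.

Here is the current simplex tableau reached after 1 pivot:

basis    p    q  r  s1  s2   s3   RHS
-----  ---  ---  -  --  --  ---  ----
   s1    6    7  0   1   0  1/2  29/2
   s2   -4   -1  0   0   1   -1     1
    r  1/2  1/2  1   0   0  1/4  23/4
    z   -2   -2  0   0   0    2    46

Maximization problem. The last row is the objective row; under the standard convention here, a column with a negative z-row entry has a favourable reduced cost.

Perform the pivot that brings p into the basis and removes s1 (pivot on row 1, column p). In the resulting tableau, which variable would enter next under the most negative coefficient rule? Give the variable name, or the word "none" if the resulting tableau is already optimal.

Pivot element 6. New z-row = old z-row − (-2)·(row 1/6).
Updated z-row coefficients: p: 0, q: 1/3, r: 0, s1: 1/3, s2: 0, s3: 13/6.
No coefficient is strictly negative; the tableau after this pivot is optimal.

none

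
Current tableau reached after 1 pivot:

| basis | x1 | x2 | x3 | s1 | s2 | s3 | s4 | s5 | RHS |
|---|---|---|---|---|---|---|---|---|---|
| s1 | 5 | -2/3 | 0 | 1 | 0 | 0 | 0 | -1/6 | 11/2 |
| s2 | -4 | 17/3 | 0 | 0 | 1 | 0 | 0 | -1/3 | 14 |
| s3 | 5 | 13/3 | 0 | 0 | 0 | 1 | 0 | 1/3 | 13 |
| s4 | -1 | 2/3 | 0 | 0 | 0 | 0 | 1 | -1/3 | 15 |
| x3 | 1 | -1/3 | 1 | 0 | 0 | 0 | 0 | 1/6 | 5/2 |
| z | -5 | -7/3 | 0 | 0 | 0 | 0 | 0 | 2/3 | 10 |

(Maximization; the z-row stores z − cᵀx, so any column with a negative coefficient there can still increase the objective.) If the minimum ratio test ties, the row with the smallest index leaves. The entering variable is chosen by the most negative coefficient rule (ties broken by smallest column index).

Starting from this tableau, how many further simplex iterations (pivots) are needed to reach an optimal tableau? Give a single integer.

pivot: x1 in, s1 out → z = 31/2
pivot: x2 in, s3 out → z = 20
No improving column remains; optimal.

2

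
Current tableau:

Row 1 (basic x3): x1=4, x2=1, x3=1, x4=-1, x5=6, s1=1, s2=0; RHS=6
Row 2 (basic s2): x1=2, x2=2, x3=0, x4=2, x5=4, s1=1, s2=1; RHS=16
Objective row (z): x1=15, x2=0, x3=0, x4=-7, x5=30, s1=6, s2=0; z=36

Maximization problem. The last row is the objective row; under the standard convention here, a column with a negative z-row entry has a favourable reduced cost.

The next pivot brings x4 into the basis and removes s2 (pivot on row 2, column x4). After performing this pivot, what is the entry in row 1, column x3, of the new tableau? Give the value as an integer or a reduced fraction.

Pivot element is row 2, column x4: 2.
Normalize row 2: new (row 2, x3) = 0/2 = 0.
row 1 ← row 1 − (-1)·(new row 2): 1 − (-1)·0 = 1.

1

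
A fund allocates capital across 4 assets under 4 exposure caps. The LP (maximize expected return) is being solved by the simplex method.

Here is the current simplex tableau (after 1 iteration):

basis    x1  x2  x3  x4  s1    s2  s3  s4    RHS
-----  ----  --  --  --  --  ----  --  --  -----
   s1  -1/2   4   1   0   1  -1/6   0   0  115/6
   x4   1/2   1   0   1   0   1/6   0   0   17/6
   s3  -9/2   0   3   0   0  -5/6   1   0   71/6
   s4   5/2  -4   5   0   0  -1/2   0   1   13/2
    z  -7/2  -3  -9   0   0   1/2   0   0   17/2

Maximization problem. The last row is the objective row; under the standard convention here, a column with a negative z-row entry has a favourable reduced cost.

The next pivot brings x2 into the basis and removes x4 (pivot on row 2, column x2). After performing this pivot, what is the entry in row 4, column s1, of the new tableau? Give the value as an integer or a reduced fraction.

Pivot element is row 2, column x2: 1.
Normalize row 2: new (row 2, s1) = 0/1 = 0.
row 4 ← row 4 − (-4)·(new row 2): 0 − (-4)·0 = 0.

0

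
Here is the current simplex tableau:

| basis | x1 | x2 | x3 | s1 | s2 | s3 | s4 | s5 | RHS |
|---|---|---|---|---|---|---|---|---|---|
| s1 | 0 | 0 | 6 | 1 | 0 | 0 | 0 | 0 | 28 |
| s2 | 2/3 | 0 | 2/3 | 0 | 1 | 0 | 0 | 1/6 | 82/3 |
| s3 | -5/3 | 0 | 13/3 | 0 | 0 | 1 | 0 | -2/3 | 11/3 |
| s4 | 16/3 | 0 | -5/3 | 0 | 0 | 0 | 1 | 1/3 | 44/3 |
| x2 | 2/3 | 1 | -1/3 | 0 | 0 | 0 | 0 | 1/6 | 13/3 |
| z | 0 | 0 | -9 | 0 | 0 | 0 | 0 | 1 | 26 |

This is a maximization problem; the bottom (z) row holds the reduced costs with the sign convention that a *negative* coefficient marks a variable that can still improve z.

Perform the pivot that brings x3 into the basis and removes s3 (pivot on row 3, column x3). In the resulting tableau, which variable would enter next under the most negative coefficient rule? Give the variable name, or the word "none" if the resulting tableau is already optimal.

Pivot element 13/3. New z-row = old z-row − (-9)·(row 3/(13/3)).
Updated z-row coefficients: x1: -45/13, x2: 0, x3: 0, s1: 0, s2: 0, s3: 27/13, s4: 0, s5: -5/13.
The most negative is -45/13 in column x1, so x1 would enter next.

x1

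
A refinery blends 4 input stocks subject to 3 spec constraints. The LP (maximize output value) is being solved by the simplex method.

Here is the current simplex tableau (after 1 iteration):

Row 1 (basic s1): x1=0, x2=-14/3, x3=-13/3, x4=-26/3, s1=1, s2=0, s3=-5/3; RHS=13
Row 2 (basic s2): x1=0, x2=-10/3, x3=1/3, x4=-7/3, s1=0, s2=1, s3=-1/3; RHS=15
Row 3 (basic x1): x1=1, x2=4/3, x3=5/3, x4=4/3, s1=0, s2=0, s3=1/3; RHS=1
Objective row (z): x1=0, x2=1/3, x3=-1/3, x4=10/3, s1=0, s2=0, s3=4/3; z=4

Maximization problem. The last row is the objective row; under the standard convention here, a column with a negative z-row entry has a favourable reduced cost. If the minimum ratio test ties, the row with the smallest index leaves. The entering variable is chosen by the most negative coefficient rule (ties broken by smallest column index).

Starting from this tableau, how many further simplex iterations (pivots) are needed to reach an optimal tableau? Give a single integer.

pivot: x3 in, x1 out → z = 21/5
No improving column remains; optimal.

1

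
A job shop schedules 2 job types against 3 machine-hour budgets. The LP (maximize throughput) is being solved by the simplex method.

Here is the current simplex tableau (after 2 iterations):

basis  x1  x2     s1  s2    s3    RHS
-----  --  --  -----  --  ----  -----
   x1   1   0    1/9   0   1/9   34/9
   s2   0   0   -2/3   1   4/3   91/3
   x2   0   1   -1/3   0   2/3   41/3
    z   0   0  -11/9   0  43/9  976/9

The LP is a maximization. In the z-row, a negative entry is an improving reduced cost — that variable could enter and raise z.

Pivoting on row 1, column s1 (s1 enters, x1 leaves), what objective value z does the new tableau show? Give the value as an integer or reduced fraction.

Minimum ratio for s1: (34/9)/(1/9) = 34.
z changes by −(z-row coeff of s1)·ratio = −(-11/9)·34 = 374/9.
New z = 976/9 + (374/9) = 150.

150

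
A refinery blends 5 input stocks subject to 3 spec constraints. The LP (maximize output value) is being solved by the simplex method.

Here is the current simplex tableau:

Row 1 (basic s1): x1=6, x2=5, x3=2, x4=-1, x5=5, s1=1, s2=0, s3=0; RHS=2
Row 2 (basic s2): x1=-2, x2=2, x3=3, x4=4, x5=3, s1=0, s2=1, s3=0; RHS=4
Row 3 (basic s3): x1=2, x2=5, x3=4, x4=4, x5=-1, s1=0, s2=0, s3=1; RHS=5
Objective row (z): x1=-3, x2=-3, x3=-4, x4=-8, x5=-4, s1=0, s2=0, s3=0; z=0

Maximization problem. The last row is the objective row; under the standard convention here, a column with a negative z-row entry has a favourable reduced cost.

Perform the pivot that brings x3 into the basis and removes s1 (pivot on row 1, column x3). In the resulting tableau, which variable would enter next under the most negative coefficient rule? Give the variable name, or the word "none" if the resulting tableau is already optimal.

Pivot element 2. New z-row = old z-row − (-4)·(row 1/2).
Updated z-row coefficients: x1: 9, x2: 7, x3: 0, x4: -10, x5: 6, s1: 2, s2: 0, s3: 0.
The most negative is -10 in column x4, so x4 would enter next.

x4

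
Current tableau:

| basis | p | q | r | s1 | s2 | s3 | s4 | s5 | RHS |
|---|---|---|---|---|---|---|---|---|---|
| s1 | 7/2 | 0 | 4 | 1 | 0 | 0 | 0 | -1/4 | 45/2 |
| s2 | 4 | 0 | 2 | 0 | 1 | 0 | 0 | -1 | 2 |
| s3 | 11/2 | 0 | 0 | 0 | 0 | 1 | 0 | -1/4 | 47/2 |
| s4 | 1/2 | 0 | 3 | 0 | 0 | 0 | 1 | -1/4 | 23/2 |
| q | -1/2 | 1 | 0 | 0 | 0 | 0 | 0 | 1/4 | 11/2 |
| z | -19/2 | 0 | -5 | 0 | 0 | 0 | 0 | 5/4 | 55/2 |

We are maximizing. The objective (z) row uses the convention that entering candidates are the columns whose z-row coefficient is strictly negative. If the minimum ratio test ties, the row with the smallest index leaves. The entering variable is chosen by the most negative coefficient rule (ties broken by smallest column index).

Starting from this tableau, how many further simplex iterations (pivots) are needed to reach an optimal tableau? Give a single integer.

pivot: p in, s2 out → z = 129/4
pivot: s5 in, s3 out → z = 53
pivot: r in, s1 out → z = 2051/34
No improving column remains; optimal.

3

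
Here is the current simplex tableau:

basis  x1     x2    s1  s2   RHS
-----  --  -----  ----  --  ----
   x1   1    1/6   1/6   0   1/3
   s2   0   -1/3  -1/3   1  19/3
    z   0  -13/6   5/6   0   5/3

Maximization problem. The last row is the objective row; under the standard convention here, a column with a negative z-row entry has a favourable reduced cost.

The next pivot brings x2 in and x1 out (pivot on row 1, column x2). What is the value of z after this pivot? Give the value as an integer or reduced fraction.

Minimum ratio for x2: (1/3)/(1/6) = 2.
z changes by −(z-row coeff of x2)·ratio = −(-13/6)·2 = 13/3.
New z = 5/3 + (13/3) = 6.

6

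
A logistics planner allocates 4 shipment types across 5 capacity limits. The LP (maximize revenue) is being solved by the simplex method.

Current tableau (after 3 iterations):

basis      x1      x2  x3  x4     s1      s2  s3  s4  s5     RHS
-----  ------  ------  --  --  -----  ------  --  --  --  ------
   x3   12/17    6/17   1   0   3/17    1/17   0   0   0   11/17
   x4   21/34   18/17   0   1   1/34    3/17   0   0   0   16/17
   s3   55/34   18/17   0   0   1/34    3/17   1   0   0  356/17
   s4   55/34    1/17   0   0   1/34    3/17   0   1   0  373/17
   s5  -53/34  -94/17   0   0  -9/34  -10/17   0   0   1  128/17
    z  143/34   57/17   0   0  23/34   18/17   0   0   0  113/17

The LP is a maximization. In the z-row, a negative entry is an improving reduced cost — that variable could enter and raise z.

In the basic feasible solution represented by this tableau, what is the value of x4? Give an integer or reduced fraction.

x4 is basic (row 2); its value is the RHS of that row: 16/17.

16/17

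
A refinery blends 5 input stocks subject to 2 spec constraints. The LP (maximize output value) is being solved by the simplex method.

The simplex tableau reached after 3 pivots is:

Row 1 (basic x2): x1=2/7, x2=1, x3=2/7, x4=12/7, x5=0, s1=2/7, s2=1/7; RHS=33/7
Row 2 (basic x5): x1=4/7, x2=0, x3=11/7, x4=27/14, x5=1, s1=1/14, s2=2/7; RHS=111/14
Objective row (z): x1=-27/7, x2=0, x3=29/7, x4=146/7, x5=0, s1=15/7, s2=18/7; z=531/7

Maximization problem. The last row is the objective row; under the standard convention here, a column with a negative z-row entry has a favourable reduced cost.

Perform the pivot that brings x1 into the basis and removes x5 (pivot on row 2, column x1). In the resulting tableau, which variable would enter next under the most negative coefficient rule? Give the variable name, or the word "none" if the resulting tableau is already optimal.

Pivot element 4/7. New z-row = old z-row − (-27/7)·(row 2/(4/7)).
Updated z-row coefficients: x1: 0, x2: 0, x3: 59/4, x4: 271/8, x5: 27/4, s1: 21/8, s2: 9/2.
No coefficient is strictly negative; the tableau after this pivot is optimal.

none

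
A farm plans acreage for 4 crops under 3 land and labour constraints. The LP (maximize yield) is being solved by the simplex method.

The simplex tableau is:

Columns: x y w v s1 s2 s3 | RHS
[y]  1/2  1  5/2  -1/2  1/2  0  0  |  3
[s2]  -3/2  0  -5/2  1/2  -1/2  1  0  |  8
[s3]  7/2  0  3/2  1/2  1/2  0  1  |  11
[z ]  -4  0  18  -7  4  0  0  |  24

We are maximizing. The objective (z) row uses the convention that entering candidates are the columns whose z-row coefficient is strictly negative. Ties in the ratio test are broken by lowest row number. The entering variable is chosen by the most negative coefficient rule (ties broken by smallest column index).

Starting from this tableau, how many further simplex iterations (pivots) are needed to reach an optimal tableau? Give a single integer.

pivot: v in, s2 out → z = 136
pivot: x in, s3 out → z = 151
No improving column remains; optimal.

2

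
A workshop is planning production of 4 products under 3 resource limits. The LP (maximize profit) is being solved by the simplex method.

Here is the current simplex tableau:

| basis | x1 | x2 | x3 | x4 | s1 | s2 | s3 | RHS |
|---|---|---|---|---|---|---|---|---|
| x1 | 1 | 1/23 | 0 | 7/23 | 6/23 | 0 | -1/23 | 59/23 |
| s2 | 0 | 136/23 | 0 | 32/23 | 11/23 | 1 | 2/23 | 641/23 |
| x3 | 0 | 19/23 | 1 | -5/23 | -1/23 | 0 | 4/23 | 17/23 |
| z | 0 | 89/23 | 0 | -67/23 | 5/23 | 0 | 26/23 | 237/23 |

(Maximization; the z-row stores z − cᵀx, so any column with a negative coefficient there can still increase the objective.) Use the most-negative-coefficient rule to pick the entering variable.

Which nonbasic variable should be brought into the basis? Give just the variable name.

Objective-row coefficients: x1: 0, x2: 89/23, x3: 0, x4: -67/23, s1: 5/23, s2: 0, s3: 26/23.
The most negative is -67/23 in column x4, so x4 enters.

x4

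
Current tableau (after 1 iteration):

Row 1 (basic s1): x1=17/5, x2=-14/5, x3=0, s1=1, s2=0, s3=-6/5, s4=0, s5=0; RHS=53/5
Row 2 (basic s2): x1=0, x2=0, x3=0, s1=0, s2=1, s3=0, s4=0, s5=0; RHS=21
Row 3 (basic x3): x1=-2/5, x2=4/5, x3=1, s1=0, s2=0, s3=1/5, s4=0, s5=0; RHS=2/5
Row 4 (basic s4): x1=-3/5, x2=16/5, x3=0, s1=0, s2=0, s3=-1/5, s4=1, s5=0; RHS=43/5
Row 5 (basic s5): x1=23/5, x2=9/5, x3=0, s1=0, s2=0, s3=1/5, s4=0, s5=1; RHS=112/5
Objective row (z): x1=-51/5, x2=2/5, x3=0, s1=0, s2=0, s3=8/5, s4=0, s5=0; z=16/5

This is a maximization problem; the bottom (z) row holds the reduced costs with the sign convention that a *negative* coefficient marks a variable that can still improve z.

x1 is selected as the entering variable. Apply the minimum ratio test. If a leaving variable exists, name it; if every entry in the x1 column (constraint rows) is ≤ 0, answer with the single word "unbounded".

Ratios: row 1 (s1): (53/5)/(17/5) = 53/17; row 2 (s2): entry 0 ≤ 0, skip; row 3 (x3): entry -2/5 ≤ 0, skip; row 4 (s4): entry -3/5 ≤ 0, skip; row 5 (s5): (112/5)/(23/5) = 112/23.
Minimum ratio is in the s1 row, so s1 leaves.

s1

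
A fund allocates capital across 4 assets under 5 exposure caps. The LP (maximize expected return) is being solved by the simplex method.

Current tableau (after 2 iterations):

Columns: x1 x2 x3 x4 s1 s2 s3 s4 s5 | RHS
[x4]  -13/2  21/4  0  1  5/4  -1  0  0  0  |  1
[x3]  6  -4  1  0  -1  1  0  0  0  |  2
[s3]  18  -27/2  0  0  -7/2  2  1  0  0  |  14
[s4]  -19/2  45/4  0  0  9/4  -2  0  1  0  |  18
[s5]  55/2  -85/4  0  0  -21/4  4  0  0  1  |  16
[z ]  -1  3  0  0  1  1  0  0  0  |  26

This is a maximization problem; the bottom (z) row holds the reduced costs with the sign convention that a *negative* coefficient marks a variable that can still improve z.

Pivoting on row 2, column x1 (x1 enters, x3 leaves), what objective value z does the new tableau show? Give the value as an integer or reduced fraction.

Minimum ratio for x1: 2/6 = 1/3.
z changes by −(z-row coeff of x1)·ratio = −(-1)·(1/3) = 1/3.
New z = 26 + (1/3) = 79/3.

79/3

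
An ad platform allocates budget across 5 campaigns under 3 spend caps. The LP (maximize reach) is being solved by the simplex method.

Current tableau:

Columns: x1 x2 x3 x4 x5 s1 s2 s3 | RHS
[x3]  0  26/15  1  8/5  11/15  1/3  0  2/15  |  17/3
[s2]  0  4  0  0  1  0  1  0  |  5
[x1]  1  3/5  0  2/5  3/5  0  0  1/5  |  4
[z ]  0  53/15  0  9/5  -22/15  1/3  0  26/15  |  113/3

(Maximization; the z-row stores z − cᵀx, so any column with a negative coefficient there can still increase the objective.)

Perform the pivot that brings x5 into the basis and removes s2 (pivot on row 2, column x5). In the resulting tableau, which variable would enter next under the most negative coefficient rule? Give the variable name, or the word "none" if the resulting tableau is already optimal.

Pivot element 1. New z-row = old z-row − (-22/15)·(row 2/1).
Updated z-row coefficients: x1: 0, x2: 47/5, x3: 0, x4: 9/5, x5: 0, s1: 1/3, s2: 22/15, s3: 26/15.
No coefficient is strictly negative; the tableau after this pivot is optimal.

none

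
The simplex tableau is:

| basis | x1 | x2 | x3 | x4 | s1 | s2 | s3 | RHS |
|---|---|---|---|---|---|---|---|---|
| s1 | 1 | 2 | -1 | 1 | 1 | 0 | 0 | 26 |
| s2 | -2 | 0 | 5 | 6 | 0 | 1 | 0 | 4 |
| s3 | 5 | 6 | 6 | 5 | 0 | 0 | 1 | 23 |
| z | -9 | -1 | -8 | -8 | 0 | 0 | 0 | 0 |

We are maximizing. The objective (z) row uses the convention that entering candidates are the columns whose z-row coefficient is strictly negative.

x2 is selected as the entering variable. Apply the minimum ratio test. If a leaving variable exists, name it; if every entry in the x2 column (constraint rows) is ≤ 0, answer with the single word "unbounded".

s3

Ratios: row 1 (s1): 26/2 = 13; row 2 (s2): entry 0 ≤ 0, skip; row 3 (s3): 23/6 = 23/6.
Minimum ratio is in the s3 row, so s3 leaves.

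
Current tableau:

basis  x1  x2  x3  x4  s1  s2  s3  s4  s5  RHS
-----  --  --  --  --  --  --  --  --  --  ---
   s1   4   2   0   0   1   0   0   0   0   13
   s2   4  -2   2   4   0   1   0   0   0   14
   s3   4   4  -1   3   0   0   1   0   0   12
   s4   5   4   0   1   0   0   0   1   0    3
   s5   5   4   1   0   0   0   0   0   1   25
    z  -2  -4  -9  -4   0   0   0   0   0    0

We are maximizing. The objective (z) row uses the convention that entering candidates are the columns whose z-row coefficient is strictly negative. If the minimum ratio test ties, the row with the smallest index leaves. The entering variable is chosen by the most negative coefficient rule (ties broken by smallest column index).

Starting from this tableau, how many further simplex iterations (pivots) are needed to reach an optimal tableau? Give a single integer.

pivot: x3 in, s2 out → z = 63
pivot: x2 in, s4 out → z = 291/4
No improving column remains; optimal.

2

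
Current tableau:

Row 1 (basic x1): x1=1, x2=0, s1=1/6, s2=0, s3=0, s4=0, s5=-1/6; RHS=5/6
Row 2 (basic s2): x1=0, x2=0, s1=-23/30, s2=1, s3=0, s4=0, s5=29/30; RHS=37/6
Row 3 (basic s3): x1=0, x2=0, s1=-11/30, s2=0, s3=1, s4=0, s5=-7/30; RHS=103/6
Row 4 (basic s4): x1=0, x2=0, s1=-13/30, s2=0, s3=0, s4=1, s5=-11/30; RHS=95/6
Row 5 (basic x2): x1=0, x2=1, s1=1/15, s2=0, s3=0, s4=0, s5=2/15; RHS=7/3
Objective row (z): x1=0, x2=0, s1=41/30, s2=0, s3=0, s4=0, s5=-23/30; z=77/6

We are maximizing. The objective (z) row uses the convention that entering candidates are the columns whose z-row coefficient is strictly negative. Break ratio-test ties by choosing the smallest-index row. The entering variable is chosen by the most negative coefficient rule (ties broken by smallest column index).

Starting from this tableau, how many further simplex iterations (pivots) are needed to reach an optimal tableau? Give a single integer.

pivot: s5 in, s2 out → z = 514/29
No improving column remains; optimal.

1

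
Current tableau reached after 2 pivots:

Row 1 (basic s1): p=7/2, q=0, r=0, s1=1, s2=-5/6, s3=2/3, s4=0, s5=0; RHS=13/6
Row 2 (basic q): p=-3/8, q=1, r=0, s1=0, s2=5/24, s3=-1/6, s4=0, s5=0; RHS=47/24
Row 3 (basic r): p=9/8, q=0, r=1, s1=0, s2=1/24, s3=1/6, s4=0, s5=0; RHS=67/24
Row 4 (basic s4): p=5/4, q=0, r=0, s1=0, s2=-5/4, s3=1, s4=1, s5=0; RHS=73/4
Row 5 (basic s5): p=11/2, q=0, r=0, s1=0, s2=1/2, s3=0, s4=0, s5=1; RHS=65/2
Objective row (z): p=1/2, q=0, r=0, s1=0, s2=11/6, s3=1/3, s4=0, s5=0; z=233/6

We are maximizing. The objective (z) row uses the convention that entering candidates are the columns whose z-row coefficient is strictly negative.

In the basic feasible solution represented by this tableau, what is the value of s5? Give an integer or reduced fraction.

s5 is basic (row 5); its value is the RHS of that row: 65/2.

65/2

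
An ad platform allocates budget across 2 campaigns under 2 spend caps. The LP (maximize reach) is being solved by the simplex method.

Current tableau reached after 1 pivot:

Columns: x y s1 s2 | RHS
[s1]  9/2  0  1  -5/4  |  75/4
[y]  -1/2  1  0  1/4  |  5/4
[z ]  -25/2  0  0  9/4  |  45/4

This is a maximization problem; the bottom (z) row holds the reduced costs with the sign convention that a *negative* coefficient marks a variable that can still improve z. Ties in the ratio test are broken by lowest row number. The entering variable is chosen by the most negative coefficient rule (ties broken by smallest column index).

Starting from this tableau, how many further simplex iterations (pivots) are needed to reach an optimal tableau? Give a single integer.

2

pivot: x in, s1 out → z = 190/3
pivot: s2 in, y out → z = 100
No improving column remains; optimal.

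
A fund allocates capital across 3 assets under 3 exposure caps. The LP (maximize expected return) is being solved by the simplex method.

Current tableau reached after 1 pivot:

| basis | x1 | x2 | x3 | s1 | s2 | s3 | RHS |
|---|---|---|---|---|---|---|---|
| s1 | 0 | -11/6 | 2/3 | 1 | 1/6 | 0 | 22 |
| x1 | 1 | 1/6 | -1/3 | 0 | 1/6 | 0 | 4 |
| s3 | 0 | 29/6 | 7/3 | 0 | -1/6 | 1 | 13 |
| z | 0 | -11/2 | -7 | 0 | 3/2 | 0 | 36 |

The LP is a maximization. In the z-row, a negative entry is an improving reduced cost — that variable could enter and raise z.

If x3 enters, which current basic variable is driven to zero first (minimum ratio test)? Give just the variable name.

s3

Ratios: row 1 (s1): 22/(2/3) = 33; row 2 (x1): entry -1/3 ≤ 0, skip; row 3 (s3): 13/(7/3) = 39/7.
Minimum ratio 39/7 is in the s3 row, so s3 leaves.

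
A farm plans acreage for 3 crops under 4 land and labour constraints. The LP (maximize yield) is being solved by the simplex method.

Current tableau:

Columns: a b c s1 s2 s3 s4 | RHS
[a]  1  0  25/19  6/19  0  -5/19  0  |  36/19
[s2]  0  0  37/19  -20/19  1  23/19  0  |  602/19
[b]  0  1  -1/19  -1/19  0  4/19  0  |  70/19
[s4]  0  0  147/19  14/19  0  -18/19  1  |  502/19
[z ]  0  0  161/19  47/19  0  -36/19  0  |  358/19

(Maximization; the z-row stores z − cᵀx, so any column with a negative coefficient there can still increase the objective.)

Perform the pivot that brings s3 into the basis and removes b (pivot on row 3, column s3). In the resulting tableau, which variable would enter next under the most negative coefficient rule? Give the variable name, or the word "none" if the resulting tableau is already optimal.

none

Pivot element 4/19. New z-row = old z-row − (-36/19)·(row 3/(4/19)).
Updated z-row coefficients: a: 0, b: 9, c: 8, s1: 2, s2: 0, s3: 0, s4: 0.
No coefficient is strictly negative; the tableau after this pivot is optimal.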